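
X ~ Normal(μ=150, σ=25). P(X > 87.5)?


z = (87.5-150)/25 = -2.5
P(X > 87.5) = 1 - P(Z ≤ -2.5) = 1 - 0.0062 = 0.9938

P(X > 87.5) ≈ 0.9938


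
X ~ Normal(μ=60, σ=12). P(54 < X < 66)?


z₁=(54-60)/12=-0.5, z₂=(66-60)/12=0.5
P = Φ(0.5) - Φ(-0.5) = 0.691462 - 0.308538 = 0.382924 ≈ 0.3829

P(54 < X < 66) ≈ 0.3829


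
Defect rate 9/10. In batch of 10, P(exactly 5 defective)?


Binomial: P(X=5) = C(10,5)×p^5×(1-p)^5
= 252 × 59049/100000 × 1/100000 = 3720087/2500000000

P(X=5) = 3720087/2500000000 ≈ 0.15%


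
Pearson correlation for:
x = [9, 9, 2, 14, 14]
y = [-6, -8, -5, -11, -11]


n=5, Σx=48, Σy=-41, Σxy=-444, Σx²=558, Σy²=367
r = (5×(-444) - 48×(-41))/√((5×558 - 48²)(5×367 - (-41)²))
= -252/√(486×154) = -252/√74844 ≈ -252/273.5763 ≈ -0.9211

r ≈ -0.9211


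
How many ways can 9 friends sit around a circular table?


Circular arrangements of 9 distinct objects: fix one position to break rotational symmetry.
(n-1)! = 8! = 40320

40320


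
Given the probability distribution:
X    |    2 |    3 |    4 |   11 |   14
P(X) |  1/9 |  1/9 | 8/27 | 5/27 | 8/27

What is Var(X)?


E[X] = 214/27
E[X²] = 260/3
Var(X) = E[X²] - (E[X])² = 260/3 - 45796/729 = 17384/729

Var(X) = 17384/729 ≈ 23.8464


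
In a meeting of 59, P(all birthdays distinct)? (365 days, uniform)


P(all different) = Π(365-i)/365 for i=0..58
= (365/365)×(364/365)×...×(307/365)
= 0.007011

P ≈ 0.0070 ≈ 0.70%


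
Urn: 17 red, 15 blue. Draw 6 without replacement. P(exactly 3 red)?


Hypergeometric: C(17,3)×C(15,3)/C(32,6)
= 680×455/906192 = 5525/16182

P(X=3) = 5525/16182 ≈ 34.14%


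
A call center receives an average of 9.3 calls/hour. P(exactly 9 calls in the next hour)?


Poisson(λ=9.3): P(X=9) = e^(-λ)×λ^k/k!
= e^(-9.3) × 9.3^9 / 9!
≈ 9.142423148e-05 × 520411082.988 / 362880 ≈ 0.131113

P(X=9) ≈ 0.131113 ≈ 13.11%


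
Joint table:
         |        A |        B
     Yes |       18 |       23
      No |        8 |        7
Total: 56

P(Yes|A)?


P(Yes|A) = 18/(18+8) = 18/26 = 9/13

P = 9/13 ≈ 69.23%


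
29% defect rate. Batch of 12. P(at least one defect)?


P(all good) = (71/100)^12 = 16409682740640811134241/1000000000000000000000000
P(≥1 defect) = 983590317259359188865759/1000000000000000000000000

P = 983590317259359188865759/1000000000000000000000000 ≈ 98.36%


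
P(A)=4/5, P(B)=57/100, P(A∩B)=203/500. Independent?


P(A)×P(B) = 57/125
P(A∩B) = 203/500
Not equal → NOT independent

No, not independent


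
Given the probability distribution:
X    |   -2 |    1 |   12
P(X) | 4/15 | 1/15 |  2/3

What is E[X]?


E[X] = Σ x·P(X=x)
= (-2)×(4/15) + (1)×(1/15) + (12)×(2/3)
= 113/15

E[X] = 113/15


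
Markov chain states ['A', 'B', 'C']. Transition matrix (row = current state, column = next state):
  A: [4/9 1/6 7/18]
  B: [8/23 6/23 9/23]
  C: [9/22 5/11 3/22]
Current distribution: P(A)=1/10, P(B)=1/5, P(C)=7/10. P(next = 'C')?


P(next=C) = Σᵢ P(now=i)×P(i→C)
= 1/10×7/18 + 1/5×9/23 + 7/10×3/22
= 7/180 + 9/115 + 21/220 = 4841/22770

P = 4841/22770 ≈ 0.2126


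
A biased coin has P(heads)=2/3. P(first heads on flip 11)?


Geometric: P(X=11) = (1-p)^(k-1)×p = (1/3)^10×2/3 = 2/177147

P(X=11) = 2/177147 ≈ 0.00%


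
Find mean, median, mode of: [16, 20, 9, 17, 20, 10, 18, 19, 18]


Sorted: [9, 10, 16, 17, 18, 18, 19, 20, 20]
Mean = 147/9 = 49/3
Median = 18
Freq: {16: 1, 20: 2, 9: 1, 17: 1, 10: 1, 18: 2, 19: 1}
Mode: [18, 20]

Mean=49/3, Median=18, Mode=[18, 20]


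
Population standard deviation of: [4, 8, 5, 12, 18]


Mean = 47/5
  (4-47/5)²=729/25
  (8-47/5)²=49/25
  (5-47/5)²=484/25
  (12-47/5)²=169/25
  (18-47/5)²=1849/25
Σ(x-μ)² = 656/5
σ² = (656/5)/5 = 656/25

σ = √(656/25) ≈ 5.1225


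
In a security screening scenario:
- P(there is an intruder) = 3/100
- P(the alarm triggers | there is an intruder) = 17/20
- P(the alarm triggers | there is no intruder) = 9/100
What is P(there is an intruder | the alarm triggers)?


Using Bayes' theorem:
P(A|B) = P(B|A)·P(A) / P(B)

P(the alarm triggers) = 17/20 × 3/100 + 9/100 × 97/100
= 51/2000 + 873/10000 = 141/1250

P(there is an intruder|the alarm triggers) = (51/2000) / (141/1250) = 85/376

P(there is an intruder|the alarm triggers) = 85/376 ≈ 22.61%


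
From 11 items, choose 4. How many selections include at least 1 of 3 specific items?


Complement: C(11,4) - C(8,4) = 330 - 70 = 260

260


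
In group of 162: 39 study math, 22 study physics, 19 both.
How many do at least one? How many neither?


|A∪B| = 39+22-19 = 42
Neither = 162-42 = 120

At least one: 42; Neither: 120


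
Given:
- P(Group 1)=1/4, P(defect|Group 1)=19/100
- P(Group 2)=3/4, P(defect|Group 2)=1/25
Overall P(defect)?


P(B) = Σ P(B|Aᵢ)×P(Aᵢ)
  19/100×1/4 = 19/400
  1/25×3/4 = 3/100
Sum = 31/400

P(defect) = 31/400 ≈ 7.75%


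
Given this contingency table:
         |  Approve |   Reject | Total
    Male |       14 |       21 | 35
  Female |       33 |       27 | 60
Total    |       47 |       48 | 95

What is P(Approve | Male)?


P(Approve | Male) = 14/(14+21) = 14/35 = 2/5

P(Approve|Male) = 2/5 ≈ 40.00%


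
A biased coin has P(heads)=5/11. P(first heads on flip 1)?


Geometric: P(X=1) = (1-p)^(k-1)×p = (6/11)^0×5/11 = 5/11

P(X=1) = 5/11 ≈ 45.45%


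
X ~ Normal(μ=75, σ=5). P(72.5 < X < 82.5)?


z₁=(72.5-75)/5=-0.5, z₂=(82.5-75)/5=1.5
P = Φ(1.5) - Φ(-0.5) = 0.933193 - 0.308538 = 0.624655 ≈ 0.6247

P(72.5 < X < 82.5) ≈ 0.6247


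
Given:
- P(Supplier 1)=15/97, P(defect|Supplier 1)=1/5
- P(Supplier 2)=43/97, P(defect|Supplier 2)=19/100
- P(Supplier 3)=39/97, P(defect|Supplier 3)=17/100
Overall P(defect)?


P(B) = Σ P(B|Aᵢ)×P(Aᵢ)
  1/5×15/97 = 3/97
  19/100×43/97 = 817/9700
  17/100×39/97 = 663/9700
Sum = 89/485

P(defect) = 89/485 ≈ 18.35%


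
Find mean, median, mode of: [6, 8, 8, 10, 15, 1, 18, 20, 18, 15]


Sorted: [1, 6, 8, 8, 10, 15, 15, 18, 18, 20]
Mean = 119/10
Median = 25/2
Freq: {6: 1, 8: 2, 10: 1, 15: 2, 1: 1, 18: 2, 20: 1}
Mode: [8, 15, 18]

Mean=119/10, Median=25/2, Mode=[8, 15, 18]


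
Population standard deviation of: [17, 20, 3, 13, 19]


Mean = 72/5
  (17-72/5)²=169/25
  (20-72/5)²=784/25
  (3-72/5)²=3249/25
  (13-72/5)²=49/25
  (19-72/5)²=529/25
Σ(x-μ)² = 956/5
σ² = (956/5)/5 = 956/25

σ = √(956/25) ≈ 6.1838


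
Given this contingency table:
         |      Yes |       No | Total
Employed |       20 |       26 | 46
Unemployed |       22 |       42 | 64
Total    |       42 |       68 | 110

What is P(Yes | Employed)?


P(Yes | Employed) = 20/(20+26) = 20/46 = 10/23

P(Yes|Employed) = 10/23 ≈ 43.48%


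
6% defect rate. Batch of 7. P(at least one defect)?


P(all good) = (47/50)^7 = 506623120463/781250000000
P(≥1 defect) = 274626879537/781250000000

P = 274626879537/781250000000 ≈ 35.15%


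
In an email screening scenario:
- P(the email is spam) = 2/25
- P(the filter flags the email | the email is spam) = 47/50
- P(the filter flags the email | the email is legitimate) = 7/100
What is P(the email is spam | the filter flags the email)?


Using Bayes' theorem:
P(A|B) = P(B|A)·P(A) / P(B)

P(the filter flags the email) = 47/50 × 2/25 + 7/100 × 23/25
= 47/625 + 161/2500 = 349/2500

P(the email is spam|the filter flags the email) = (47/625) / (349/2500) = 188/349

P(the email is spam|the filter flags the email) = 188/349 ≈ 53.87%


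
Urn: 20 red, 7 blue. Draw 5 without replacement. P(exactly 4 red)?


Hypergeometric: C(20,4)×C(7,1)/C(27,5)
= 4845×7/80730 = 2261/5382

P(X=4) = 2261/5382 ≈ 42.01%


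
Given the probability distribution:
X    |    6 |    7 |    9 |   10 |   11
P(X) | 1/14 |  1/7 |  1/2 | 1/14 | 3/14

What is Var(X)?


E[X] = 9
E[X²] = 582/7
Var(X) = E[X²] - (E[X])² = 582/7 - 81 = 15/7

Var(X) = 15/7 ≈ 2.1429


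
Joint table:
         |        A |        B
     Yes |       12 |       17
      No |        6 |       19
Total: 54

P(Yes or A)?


P(Yes∨A) = P(Yes) + P(A) - P(Yes∧A)
= (29 + 18 - 12)/54 = 35/54

P = 35/54 ≈ 64.81%


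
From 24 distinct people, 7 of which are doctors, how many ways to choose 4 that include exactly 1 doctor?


Choose 1 of the 7 doctors and 3 of the other 17 people:
C(7,1)×C(17,3) = 7×680 = 4760

4760


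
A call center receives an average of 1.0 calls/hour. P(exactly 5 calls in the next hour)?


Poisson(λ=1.0): P(X=5) = e^(-λ)×λ^k/k!
= e^(-1.0) × 1.0^5 / 5!
≈ 0.3678794412 × 1 / 120 ≈ 0.003066

P(X=5) ≈ 0.003066 ≈ 0.31%


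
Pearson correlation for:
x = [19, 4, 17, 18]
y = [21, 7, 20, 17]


n=4, Σx=58, Σy=65, Σxy=1073, Σx²=990, Σy²=1179
r = (4×1073 - 58×65)/√((4×990 - 58²)(4×1179 - 65²))
= 522/√(596×491) = 522/√292636 ≈ 522/540.9584 ≈ 0.9650

r ≈ 0.9650


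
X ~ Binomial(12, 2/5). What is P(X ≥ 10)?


P(X ≥ 10) = Σ P(X=i) for i=10..12
P(X=10) = 608256/244140625
P(X=11) = 73728/244140625
P(X=12) = 4096/244140625
Sum = 137216/48828125

P(X ≥ 10) = 137216/48828125 ≈ 0.28%


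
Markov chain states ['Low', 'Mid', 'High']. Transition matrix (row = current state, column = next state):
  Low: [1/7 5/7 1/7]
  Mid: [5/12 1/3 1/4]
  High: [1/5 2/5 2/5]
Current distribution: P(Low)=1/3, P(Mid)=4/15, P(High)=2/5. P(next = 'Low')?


P(next=Low) = Σᵢ P(now=i)×P(i→Low)
= 1/3×1/7 + 4/15×5/12 + 2/5×1/5
= 1/21 + 1/9 + 2/25 = 376/1575

P = 376/1575 ≈ 0.2387


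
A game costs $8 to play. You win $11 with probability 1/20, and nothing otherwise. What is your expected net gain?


E[gain] = (11-8)×1/20 + (-8)×19/20
= 3/20 - 38/5 = -149/20

Expected net gain = $-149/20 ≈ $-7.45


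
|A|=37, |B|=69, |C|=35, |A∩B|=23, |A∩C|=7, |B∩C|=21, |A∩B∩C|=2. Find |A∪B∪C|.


|A∪B∪C| = 37+69+35-23-7-21+2 = 92

|A∪B∪C| = 92


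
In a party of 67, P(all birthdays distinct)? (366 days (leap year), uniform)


P(all different) = Π(366-i)/366 for i=0..66
= (366/366)×(365/366)×...×(300/366)
= 0.001590

P ≈ 0.0016 ≈ 0.16%


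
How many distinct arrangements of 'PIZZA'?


Letters: 5, freq: {'P': 1, 'I': 1, 'Z': 2, 'A': 1}
5!/(1!×1!×2!×1!) = 120/2 = 60

60


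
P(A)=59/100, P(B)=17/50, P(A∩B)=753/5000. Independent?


P(A)×P(B) = 1003/5000
P(A∩B) = 753/5000
Not equal → NOT independent

No, not independent


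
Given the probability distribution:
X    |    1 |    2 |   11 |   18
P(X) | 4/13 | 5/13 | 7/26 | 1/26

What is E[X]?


E[X] = Σ x·P(X=x)
= (1)×(4/13) + (2)×(5/13) + (11)×(7/26) + (18)×(1/26)
= 123/26

E[X] = 123/26


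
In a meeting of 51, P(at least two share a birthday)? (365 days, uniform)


P(all different) = Π(365-i)/365 for i=0..50
= 0.025568
P(match) = 1 - 0.025568 = 0.974432

P ≈ 0.9744 ≈ 97.44%


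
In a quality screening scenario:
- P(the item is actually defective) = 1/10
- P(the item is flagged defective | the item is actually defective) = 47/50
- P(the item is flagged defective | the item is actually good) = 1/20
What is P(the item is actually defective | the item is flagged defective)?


Using Bayes' theorem:
P(A|B) = P(B|A)·P(A) / P(B)

P(the item is flagged defective) = 47/50 × 1/10 + 1/20 × 9/10
= 47/500 + 9/200 = 139/1000

P(the item is actually defective|the item is flagged defective) = (47/500) / (139/1000) = 94/139

P(the item is actually defective|the item is flagged defective) = 94/139 ≈ 67.63%


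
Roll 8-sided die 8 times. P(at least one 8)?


P(no 8)^8 = (7/8)^8 = 5764801/16777216
P(≥1) = 1 - 5764801/16777216 = 11012415/16777216

P = 11012415/16777216 ≈ 65.64%


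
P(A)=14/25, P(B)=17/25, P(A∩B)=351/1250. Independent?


P(A)×P(B) = 238/625
P(A∩B) = 351/1250
Not equal → NOT independent

No, not independent


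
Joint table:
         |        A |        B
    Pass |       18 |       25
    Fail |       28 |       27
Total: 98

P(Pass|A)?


P(Pass|A) = 18/(18+28) = 18/46 = 9/23

P = 9/23 ≈ 39.13%


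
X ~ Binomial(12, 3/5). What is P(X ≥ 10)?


P(X ≥ 10) = Σ P(X=i) for i=10..12
P(X=10) = 15588936/244140625
P(X=11) = 4251528/244140625
P(X=12) = 531441/244140625
Sum = 4074381/48828125

P(X ≥ 10) = 4074381/48828125 ≈ 8.34%


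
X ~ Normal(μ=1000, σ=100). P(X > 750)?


z = (750-1000)/100 = -2.5
P(X > 750) = 1 - P(Z ≤ -2.5) = 1 - 0.0062 = 0.9938

P(X > 750) ≈ 0.9938


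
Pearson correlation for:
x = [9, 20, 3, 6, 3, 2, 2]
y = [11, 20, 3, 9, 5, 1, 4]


n=7, Σx=45, Σy=53, Σxy=587, Σx²=543, Σy²=653
r = (7×587 - 45×53)/√((7×543 - 45²)(7×653 - 53²))
= 1724/√(1776×1762) = 1724/√3129312 ≈ 1724/1768.9862 ≈ 0.9746

r ≈ 0.9746


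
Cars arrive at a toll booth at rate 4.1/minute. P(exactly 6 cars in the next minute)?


Poisson(λ=4.1): P(X=6) = e^(-λ)×λ^k/k!
= e^(-4.1) × 4.1^6 / 6!
≈ 0.0165726754 × 4750.104241 / 720 ≈ 0.109336

P(X=6) ≈ 0.109336 ≈ 10.93%


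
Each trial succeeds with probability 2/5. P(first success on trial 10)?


Geometric: P(X=10) = (1-p)^(k-1)×p = (3/5)^9×2/5 = 39366/9765625

P(X=10) = 39366/9765625 ≈ 0.40%


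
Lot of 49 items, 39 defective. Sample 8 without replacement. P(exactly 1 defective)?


Hypergeometric: C(39,1)×C(10,7)/C(49,8)
= 39×120/450978066 = 260/25054337

P(X=1) = 260/25054337 ≈ 0.00%


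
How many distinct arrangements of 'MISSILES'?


Letters: 8, freq: {'M': 1, 'I': 2, 'S': 3, 'L': 1, 'E': 1}
8!/(1!×2!×3!×1!×1!) = 40320/12 = 3360

3360


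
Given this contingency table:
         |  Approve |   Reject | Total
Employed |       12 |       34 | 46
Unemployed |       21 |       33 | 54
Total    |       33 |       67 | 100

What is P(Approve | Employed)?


P(Approve | Employed) = 12/(12+34) = 12/46 = 6/23

P(Approve|Employed) = 6/23 ≈ 26.09%


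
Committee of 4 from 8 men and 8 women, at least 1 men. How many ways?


Count by #men:
  1M,3W: C(8,1)×C(8,3)=448
  2M,2W: C(8,2)×C(8,2)=784
  3M,1W: C(8,3)×C(8,1)=448
  4M,0W: C(8,4)×C(8,0)=70
Total = 1750

1750


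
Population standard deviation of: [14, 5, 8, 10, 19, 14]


Mean = 70/6 = 35/3
  (14-35/3)²=49/9
  (5-35/3)²=400/9
  (8-35/3)²=121/9
  (10-35/3)²=25/9
  (19-35/3)²=484/9
  (14-35/3)²=49/9
Σ(x-μ)² = 376/3
σ² = (376/3)/6 = 188/9

σ = √(188/9) ≈ 4.5704


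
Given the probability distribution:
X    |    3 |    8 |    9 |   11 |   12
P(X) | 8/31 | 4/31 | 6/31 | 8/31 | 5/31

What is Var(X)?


E[X] = 258/31
E[X²] = 2502/31
Var(X) = E[X²] - (E[X])² = 2502/31 - 66564/961 = 10998/961

Var(X) = 10998/961 ≈ 11.4443


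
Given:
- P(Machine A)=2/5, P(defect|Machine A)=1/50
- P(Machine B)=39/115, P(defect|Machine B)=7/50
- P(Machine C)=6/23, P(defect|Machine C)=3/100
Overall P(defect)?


P(B) = Σ P(B|Aᵢ)×P(Aᵢ)
  1/50×2/5 = 1/125
  7/50×39/115 = 273/5750
  3/100×6/23 = 9/1150
Sum = 182/2875

P(defect) = 182/2875 ≈ 6.33%


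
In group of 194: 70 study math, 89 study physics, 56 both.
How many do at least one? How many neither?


|A∪B| = 70+89-56 = 103
Neither = 194-103 = 91

At least one: 103; Neither: 91


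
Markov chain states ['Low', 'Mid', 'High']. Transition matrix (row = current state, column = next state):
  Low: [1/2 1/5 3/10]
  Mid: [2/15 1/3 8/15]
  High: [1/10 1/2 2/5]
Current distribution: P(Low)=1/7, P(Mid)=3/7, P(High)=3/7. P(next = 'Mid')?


P(next=Mid) = Σᵢ P(now=i)×P(i→Mid)
= 1/7×1/5 + 3/7×1/3 + 3/7×1/2
= 1/35 + 1/7 + 3/14 = 27/70

P = 27/70 ≈ 0.3857


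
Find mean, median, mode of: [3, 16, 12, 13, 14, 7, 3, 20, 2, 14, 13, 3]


Sorted: [2, 3, 3, 3, 7, 12, 13, 13, 14, 14, 16, 20]
Mean = 120/12 = 10
Median = 25/2
Freq: {3: 3, 16: 1, 12: 1, 13: 2, 14: 2, 7: 1, 20: 1, 2: 1}
Mode: [3]

Mean=10, Median=25/2, Mode=3


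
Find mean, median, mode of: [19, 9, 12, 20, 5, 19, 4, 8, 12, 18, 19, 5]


Sorted: [4, 5, 5, 8, 9, 12, 12, 18, 19, 19, 19, 20]
Mean = 150/12 = 25/2
Median = 12
Freq: {19: 3, 9: 1, 12: 2, 20: 1, 5: 2, 4: 1, 8: 1, 18: 1}
Mode: [19]

Mean=25/2, Median=12, Mode=19


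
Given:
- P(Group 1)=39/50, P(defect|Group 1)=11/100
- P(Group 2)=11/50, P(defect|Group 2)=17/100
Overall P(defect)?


P(B) = Σ P(B|Aᵢ)×P(Aᵢ)
  11/100×39/50 = 429/5000
  17/100×11/50 = 187/5000
Sum = 77/625

P(defect) = 77/625 ≈ 12.32%


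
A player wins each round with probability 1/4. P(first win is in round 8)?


Geometric: P(X=8) = (1-p)^(k-1)×p = (3/4)^7×1/4 = 2187/65536

P(X=8) = 2187/65536 ≈ 3.34%


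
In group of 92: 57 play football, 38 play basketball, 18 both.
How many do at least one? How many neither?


|A∪B| = 57+38-18 = 77
Neither = 92-77 = 15

At least one: 77; Neither: 15


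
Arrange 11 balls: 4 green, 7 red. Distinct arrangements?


11!/(4!×7!) = 330

330


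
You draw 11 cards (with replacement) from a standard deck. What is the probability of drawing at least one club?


P(not a club) = 39/52 = 3/4
P(none in 11 draws) = (3/4)^11 = 177147/4194304
P(≥1 club) = 1 - 177147/4194304 = 4017157/4194304

P = 4017157/4194304 ≈ 95.78%


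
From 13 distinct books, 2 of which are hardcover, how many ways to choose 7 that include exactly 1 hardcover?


Choose 1 of the 2 hardcovers and 6 of the other 11 books:
C(2,1)×C(11,6) = 2×462 = 924

924


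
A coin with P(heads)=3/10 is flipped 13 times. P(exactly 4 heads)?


Binomial: P(X=4) = C(13,4)×p^4×(1-p)^9
= 715 × 81/10000 × 40353607/1000000000 = 467415829881/2000000000000

P(X=4) = 467415829881/2000000000000 ≈ 23.37%


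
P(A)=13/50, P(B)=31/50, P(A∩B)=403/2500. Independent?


P(A)×P(B) = 403/2500
P(A∩B) = 403/2500
Equal ✓ → Independent

Yes, independent


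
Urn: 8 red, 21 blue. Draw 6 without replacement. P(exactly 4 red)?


Hypergeometric: C(8,4)×C(21,2)/C(29,6)
= 70×210/475020 = 35/1131

P(X=4) = 35/1131 ≈ 3.09%


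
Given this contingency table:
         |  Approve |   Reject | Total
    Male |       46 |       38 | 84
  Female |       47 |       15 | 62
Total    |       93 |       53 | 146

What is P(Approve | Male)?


P(Approve | Male) = 46/(46+38) = 46/84 = 23/42

P(Approve|Male) = 23/42 ≈ 54.76%


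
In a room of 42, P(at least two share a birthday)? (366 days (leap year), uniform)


P(all different) = Π(366-i)/366 for i=0..41
= 0.086572
P(match) = 1 - 0.086572 = 0.913428

P ≈ 0.9134 ≈ 91.34%


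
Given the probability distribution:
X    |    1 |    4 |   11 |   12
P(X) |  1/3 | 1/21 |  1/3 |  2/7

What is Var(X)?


E[X] = 160/21
E[X²] = 578/7
Var(X) = E[X²] - (E[X])² = 578/7 - 25600/441 = 10814/441

Var(X) = 10814/441 ≈ 24.5215


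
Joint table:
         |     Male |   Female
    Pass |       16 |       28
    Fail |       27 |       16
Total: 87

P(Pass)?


P(Pass) = (16+28)/87 = 44/87

P(Pass) = 44/87 ≈ 50.57%


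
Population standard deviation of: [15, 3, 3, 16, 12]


Mean = 49/5
  (15-49/5)²=676/25
  (3-49/5)²=1156/25
  (3-49/5)²=1156/25
  (16-49/5)²=961/25
  (12-49/5)²=121/25
Σ(x-μ)² = 814/5
σ² = (814/5)/5 = 814/25

σ = √(814/25) ≈ 5.7061


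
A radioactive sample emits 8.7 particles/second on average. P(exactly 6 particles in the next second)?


Poisson(λ=8.7): P(X=6) = e^(-λ)×λ^k/k!
= e^(-8.7) × 8.7^6 / 6!
≈ 0.000166585811 × 433626.201009 / 720 ≈ 0.100328

P(X=6) ≈ 0.100328 ≈ 10.03%


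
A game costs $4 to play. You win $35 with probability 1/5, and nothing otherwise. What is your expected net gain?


E[gain] = (35-4)×1/5 + (-4)×4/5
= 31/5 - 16/5 = 3

Expected net gain = $3 ≈ $3.00


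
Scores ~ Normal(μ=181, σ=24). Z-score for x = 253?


z = (x - μ)/σ = (253 - 181)/24 = 3.0

z = 3.0


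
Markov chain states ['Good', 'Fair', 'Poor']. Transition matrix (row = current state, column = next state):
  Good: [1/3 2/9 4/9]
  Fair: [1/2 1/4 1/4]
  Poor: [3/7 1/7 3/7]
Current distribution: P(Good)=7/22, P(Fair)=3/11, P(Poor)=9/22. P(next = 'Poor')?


P(next=Poor) = Σᵢ P(now=i)×P(i→Poor)
= 7/22×4/9 + 3/11×1/4 + 9/22×3/7
= 14/99 + 3/44 + 27/154 = 97/252

P = 97/252 ≈ 0.3849


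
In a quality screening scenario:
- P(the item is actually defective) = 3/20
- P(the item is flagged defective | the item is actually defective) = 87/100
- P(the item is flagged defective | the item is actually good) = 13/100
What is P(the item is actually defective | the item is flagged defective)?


Using Bayes' theorem:
P(A|B) = P(B|A)·P(A) / P(B)

P(the item is flagged defective) = 87/100 × 3/20 + 13/100 × 17/20
= 261/2000 + 221/2000 = 241/1000

P(the item is actually defective|the item is flagged defective) = (261/2000) / (241/1000) = 261/482

P(the item is actually defective|the item is flagged defective) = 261/482 ≈ 54.15%


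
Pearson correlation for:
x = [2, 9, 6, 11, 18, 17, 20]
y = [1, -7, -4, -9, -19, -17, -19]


n=7, Σx=83, Σy=-74, Σxy=-1195, Σx²=1255, Σy²=1158
r = (7×(-1195) - 83×(-74))/√((7×1255 - 83²)(7×1158 - (-74)²))
= -2223/√(1896×2630) = -2223/√4986480 ≈ -2223/2233.0428 ≈ -0.9955

r ≈ -0.9955


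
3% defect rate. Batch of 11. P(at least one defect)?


P(all good) = (97/100)^11 = 7153014030880804126753/10000000000000000000000
P(≥1 defect) = 2846985969119195873247/10000000000000000000000

P = 2846985969119195873247/10000000000000000000000 ≈ 28.47%


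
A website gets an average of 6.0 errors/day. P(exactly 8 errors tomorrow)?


Poisson(λ=6.0): P(X=8) = e^(-λ)×λ^k/k!
= e^(-6.0) × 6.0^8 / 8!
≈ 0.002478752177 × 1679616 / 40320 ≈ 0.103258

P(X=8) ≈ 0.103258 ≈ 10.33%


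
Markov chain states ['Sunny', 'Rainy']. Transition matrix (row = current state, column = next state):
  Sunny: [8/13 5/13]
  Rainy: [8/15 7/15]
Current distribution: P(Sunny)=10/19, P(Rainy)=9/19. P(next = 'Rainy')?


P(next=Rainy) = Σᵢ P(now=i)×P(i→Rainy)
= 10/19×5/13 + 9/19×7/15
= 50/247 + 21/95 = 523/1235

P = 523/1235 ≈ 0.4235


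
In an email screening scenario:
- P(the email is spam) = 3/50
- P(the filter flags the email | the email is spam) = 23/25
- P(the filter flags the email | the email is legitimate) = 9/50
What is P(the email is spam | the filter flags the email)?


Using Bayes' theorem:
P(A|B) = P(B|A)·P(A) / P(B)

P(the filter flags the email) = 23/25 × 3/50 + 9/50 × 47/50
= 69/1250 + 423/2500 = 561/2500

P(the email is spam|the filter flags the email) = (69/1250) / (561/2500) = 46/187

P(the email is spam|the filter flags the email) = 46/187 ≈ 24.60%


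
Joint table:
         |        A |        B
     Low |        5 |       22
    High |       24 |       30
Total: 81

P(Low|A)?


P(Low|A) = 5/(5+24) = 5/29

P = 5/29 ≈ 17.24%


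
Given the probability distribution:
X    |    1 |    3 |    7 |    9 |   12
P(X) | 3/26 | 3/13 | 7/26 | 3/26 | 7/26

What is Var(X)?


E[X] = 181/26
E[X²] = 127/2
Var(X) = E[X²] - (E[X])² = 127/2 - 32761/676 = 10165/676

Var(X) = 10165/676 ≈ 15.0370


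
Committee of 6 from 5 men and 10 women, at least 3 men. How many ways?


Count by #men:
  3M,3W: C(5,3)×C(10,3)=1200
  4M,2W: C(5,4)×C(10,2)=225
  5M,1W: C(5,5)×C(10,1)=10
Total = 1435

1435


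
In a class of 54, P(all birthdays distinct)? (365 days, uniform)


P(all different) = Π(365-i)/365 for i=0..53
= (365/365)×(364/365)×...×(312/365)
= 0.016123

P ≈ 0.0161 ≈ 1.61%


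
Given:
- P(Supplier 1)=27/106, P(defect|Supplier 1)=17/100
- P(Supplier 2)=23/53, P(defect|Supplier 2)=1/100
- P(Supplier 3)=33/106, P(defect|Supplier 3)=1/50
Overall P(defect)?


P(B) = Σ P(B|Aᵢ)×P(Aᵢ)
  17/100×27/106 = 459/10600
  1/100×23/53 = 23/5300
  1/50×33/106 = 33/5300
Sum = 571/10600

P(defect) = 571/10600 ≈ 5.39%


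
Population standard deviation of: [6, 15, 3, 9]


Mean = 33/4
  (6-33/4)²=81/16
  (15-33/4)²=729/16
  (3-33/4)²=441/16
  (9-33/4)²=9/16
Σ(x-μ)² = 315/4
σ² = (315/4)/4 = 315/16

σ = √(315/16) ≈ 4.4371


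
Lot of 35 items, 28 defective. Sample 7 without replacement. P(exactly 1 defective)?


Hypergeometric: C(28,1)×C(7,6)/C(35,7)
= 28×7/6724520 = 49/1681130

P(X=1) = 49/1681130 ≈ 0.00%


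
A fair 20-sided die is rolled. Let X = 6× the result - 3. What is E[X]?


E[die] = (1+20)/2 = 21/2
E[X] = 6×21/2 - 3 = 60

E[X] = 60


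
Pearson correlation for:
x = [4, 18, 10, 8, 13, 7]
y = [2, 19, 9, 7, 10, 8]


n=6, Σx=60, Σy=55, Σxy=682, Σx²=722, Σy²=659
r = (6×682 - 60×55)/√((6×722 - 60²)(6×659 - 55²))
= 792/√(732×929) = 792/√680028 ≈ 792/824.6381 ≈ 0.9604

r ≈ 0.9604


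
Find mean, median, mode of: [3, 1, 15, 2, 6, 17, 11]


Sorted: [1, 2, 3, 6, 11, 15, 17]
Mean = 55/7
Median = 6
Freq: {3: 1, 1: 1, 15: 1, 2: 1, 6: 1, 17: 1, 11: 1}
Mode: No mode

Mean=55/7, Median=6, Mode=No mode


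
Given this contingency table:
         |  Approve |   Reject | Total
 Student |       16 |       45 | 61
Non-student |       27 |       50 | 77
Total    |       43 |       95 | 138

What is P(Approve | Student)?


P(Approve | Student) = 16/(16+45) = 16/61

P(Approve|Student) = 16/61 ≈ 26.23%


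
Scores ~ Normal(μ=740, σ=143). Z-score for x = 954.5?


z = (x - μ)/σ = (954.5 - 740)/143 = 1.5

z = 1.5


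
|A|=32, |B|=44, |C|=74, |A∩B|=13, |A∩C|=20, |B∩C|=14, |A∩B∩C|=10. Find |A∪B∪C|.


|A∪B∪C| = 32+44+74-13-20-14+10 = 113

|A∪B∪C| = 113


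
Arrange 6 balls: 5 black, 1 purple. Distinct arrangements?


6!/(5!×1!) = 6

6


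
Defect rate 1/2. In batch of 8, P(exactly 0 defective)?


Binomial: P(X=0) = C(8,0)×p^0×(1-p)^8
= 1 × 1 × 1/256 = 1/256

P(X=0) = 1/256 ≈ 0.39%


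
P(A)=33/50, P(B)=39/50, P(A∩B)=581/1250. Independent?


P(A)×P(B) = 1287/2500
P(A∩B) = 581/1250
Not equal → NOT independent

No, not independent


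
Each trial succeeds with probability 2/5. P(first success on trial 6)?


Geometric: P(X=6) = (1-p)^(k-1)×p = (3/5)^5×2/5 = 486/15625

P(X=6) = 486/15625 ≈ 3.11%


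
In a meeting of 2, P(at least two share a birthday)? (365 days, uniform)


P(all different) = Π(365-i)/365 for i=0..1
= 0.997260
P(match) = 1 - 0.997260 = 0.002740

P ≈ 0.0027 ≈ 0.27%


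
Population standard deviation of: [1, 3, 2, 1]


Mean = 7/4
  (1-7/4)²=9/16
  (3-7/4)²=25/16
  (2-7/4)²=1/16
  (1-7/4)²=9/16
Σ(x-μ)² = 11/4
σ² = (11/4)/4 = 11/16

σ = √(11/16) ≈ 0.8292


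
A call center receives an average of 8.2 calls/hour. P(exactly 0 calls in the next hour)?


Poisson(λ=8.2): P(X=0) = e^(-λ)×λ^k/k!
= e^(-8.2) × 8.2^0 / 0!
≈ 0.00027465357 × 1 / 1 ≈ 0.000275

P(X=0) ≈ 0.000275 ≈ 0.03%


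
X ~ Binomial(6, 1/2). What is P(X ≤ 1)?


P(X ≤ 1) = Σ P(X=i) for i=0..1
P(X=0) = 1/64
P(X=1) = 3/32
Sum = 7/64

P(X ≤ 1) = 7/64 ≈ 10.94%


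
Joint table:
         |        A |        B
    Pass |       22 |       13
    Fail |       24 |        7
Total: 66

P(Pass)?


P(Pass) = (22+13)/66 = 35/66

P(Pass) = 35/66 ≈ 53.03%


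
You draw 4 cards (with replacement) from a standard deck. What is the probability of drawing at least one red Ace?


P(not a red Ace) = 50/52 = 25/26
P(none in 4 draws) = (25/26)^4 = 390625/456976
P(≥1 red Ace) = 1 - 390625/456976 = 66351/456976

P = 66351/456976 ≈ 14.52%


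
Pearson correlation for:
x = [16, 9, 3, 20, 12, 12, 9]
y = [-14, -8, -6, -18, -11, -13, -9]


n=7, Σx=81, Σy=-79, Σxy=-1043, Σx²=1115, Σy²=991
r = (7×(-1043) - 81×(-79))/√((7×1115 - 81²)(7×991 - (-79)²))
= -902/√(1244×696) = -902/√865824 ≈ -902/930.4966 ≈ -0.9694

r ≈ -0.9694


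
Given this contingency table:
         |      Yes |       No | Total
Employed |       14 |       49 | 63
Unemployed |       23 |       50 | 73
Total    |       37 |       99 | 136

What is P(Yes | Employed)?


P(Yes | Employed) = 14/(14+49) = 14/63 = 2/9

P(Yes|Employed) = 2/9 ≈ 22.22%


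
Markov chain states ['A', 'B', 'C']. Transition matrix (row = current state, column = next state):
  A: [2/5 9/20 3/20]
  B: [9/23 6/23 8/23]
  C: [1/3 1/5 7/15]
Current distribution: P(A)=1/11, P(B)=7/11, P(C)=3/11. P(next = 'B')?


P(next=B) = Σᵢ P(now=i)×P(i→B)
= 1/11×9/20 + 7/11×6/23 + 3/11×1/5
= 9/220 + 42/253 + 3/55 = 1323/5060

P = 1323/5060 ≈ 0.2615


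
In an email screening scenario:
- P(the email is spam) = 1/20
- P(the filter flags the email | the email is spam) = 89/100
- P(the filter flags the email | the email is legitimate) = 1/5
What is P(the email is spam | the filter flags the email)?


Using Bayes' theorem:
P(A|B) = P(B|A)·P(A) / P(B)

P(the filter flags the email) = 89/100 × 1/20 + 1/5 × 19/20
= 89/2000 + 19/100 = 469/2000

P(the email is spam|the filter flags the email) = (89/2000) / (469/2000) = 89/469

P(the email is spam|the filter flags the email) = 89/469 ≈ 18.98%


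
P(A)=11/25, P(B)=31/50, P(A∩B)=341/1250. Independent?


P(A)×P(B) = 341/1250
P(A∩B) = 341/1250
Equal ✓ → Independent

Yes, independent


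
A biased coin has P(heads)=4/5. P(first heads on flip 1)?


Geometric: P(X=1) = (1-p)^(k-1)×p = (1/5)^0×4/5 = 4/5

P(X=1) = 4/5 ≈ 80.00%


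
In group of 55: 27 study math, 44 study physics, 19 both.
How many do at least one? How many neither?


|A∪B| = 27+44-19 = 52
Neither = 55-52 = 3

At least one: 52; Neither: 3


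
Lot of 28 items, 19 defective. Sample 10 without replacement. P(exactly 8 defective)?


Hypergeometric: C(19,8)×C(9,2)/C(28,10)
= 75582×36/13123110 = 1836/8855

P(X=8) = 1836/8855 ≈ 20.73%


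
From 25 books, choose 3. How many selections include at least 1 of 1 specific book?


Complement: C(25,3) - C(24,3) = 2300 - 2024 = 276

276


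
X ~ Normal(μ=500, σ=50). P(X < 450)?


z = (450-500)/50 = -1.0
P(Z < -1.0) = 0.1587

P(X < 450) ≈ 0.1587


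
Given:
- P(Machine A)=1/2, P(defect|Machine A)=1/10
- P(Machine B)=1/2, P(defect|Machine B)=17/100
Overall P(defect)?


P(B) = Σ P(B|Aᵢ)×P(Aᵢ)
  1/10×1/2 = 1/20
  17/100×1/2 = 17/200
Sum = 27/200

P(defect) = 27/200 ≈ 13.50%


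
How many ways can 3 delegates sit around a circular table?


Circular arrangements of 3 distinct objects: fix one position to break rotational symmetry.
(n-1)! = 2! = 2

2


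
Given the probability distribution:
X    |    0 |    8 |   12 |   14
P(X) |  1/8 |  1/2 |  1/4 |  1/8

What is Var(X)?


E[X] = 35/4
E[X²] = 185/2
Var(X) = E[X²] - (E[X])² = 185/2 - 1225/16 = 255/16

Var(X) = 255/16 ≈ 15.9375


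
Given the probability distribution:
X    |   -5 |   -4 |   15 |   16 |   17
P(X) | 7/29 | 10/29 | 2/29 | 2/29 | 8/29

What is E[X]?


E[X] = Σ x·P(X=x)
= (-5)×(7/29) + (-4)×(10/29) + (15)×(2/29) + (16)×(2/29) + (17)×(8/29)
= 123/29

E[X] = 123/29


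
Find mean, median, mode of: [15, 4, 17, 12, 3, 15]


Sorted: [3, 4, 12, 15, 15, 17]
Mean = 66/6 = 11
Median = 27/2
Freq: {15: 2, 4: 1, 17: 1, 12: 1, 3: 1}
Mode: [15]

Mean=11, Median=27/2, Mode=15


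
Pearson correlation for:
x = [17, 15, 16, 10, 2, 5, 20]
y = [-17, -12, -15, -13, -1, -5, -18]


n=7, Σx=85, Σy=-81, Σxy=-1226, Σx²=1299, Σy²=1177
r = (7×(-1226) - 85×(-81))/√((7×1299 - 85²)(7×1177 - (-81)²))
= -1697/√(1868×1678) = -1697/√3134504 ≈ -1697/1770.4530 ≈ -0.9585

r ≈ -0.9585


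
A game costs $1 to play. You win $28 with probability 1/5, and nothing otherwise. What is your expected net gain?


E[gain] = (28-1)×1/5 + (-1)×4/5
= 27/5 - 4/5 = 23/5

Expected net gain = $23/5 ≈ $4.60


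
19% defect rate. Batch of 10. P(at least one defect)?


P(all good) = (81/100)^10 = 12157665459056928801/100000000000000000000
P(≥1 defect) = 87842334540943071199/100000000000000000000

P = 87842334540943071199/100000000000000000000 ≈ 87.84%


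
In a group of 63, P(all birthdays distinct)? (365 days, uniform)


P(all different) = Π(365-i)/365 for i=0..62
= (365/365)×(364/365)×...×(303/365)
= 0.003396

P ≈ 0.0034 ≈ 0.34%


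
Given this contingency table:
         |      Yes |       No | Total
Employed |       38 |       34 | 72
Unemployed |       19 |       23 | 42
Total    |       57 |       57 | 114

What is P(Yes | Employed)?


P(Yes | Employed) = 38/(38+34) = 38/72 = 19/36

P(Yes|Employed) = 19/36 ≈ 52.78%


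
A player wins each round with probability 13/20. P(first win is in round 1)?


Geometric: P(X=1) = (1-p)^(k-1)×p = (7/20)^0×13/20 = 13/20

P(X=1) = 13/20 ≈ 65.00%


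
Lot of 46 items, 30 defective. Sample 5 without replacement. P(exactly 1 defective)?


Hypergeometric: C(30,1)×C(16,4)/C(46,5)
= 30×1820/1370754 = 1300/32637

P(X=1) = 1300/32637 ≈ 3.98%


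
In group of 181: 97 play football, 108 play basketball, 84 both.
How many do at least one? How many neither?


|A∪B| = 97+108-84 = 121
Neither = 181-121 = 60

At least one: 121; Neither: 60


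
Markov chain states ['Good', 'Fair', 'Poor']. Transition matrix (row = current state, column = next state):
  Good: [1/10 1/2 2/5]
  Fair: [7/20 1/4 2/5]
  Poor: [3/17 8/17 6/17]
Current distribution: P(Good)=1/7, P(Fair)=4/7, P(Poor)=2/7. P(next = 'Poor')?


P(next=Poor) = Σᵢ P(now=i)×P(i→Poor)
= 1/7×2/5 + 4/7×2/5 + 2/7×6/17
= 2/35 + 8/35 + 12/119 = 46/119

P = 46/119 ≈ 0.3866


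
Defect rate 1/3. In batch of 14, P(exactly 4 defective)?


Binomial: P(X=4) = C(14,4)×p^4×(1-p)^10
= 1001 × 1/81 × 1024/59049 = 1025024/4782969

P(X=4) = 1025024/4782969 ≈ 21.43%


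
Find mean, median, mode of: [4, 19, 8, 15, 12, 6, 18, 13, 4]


Sorted: [4, 4, 6, 8, 12, 13, 15, 18, 19]
Mean = 99/9 = 11
Median = 12
Freq: {4: 2, 19: 1, 8: 1, 15: 1, 12: 1, 6: 1, 18: 1, 13: 1}
Mode: [4]

Mean=11, Median=12, Mode=4


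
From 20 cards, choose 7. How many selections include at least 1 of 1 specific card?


Complement: C(20,7) - C(19,7) = 77520 - 50388 = 27132

27132


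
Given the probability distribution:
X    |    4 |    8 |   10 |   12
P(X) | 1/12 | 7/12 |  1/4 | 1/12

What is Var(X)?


E[X] = 17/2
E[X²] = 227/3
Var(X) = E[X²] - (E[X])² = 227/3 - 289/4 = 41/12

Var(X) = 41/12 ≈ 3.4167


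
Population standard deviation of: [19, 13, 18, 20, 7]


Mean = 77/5
  (19-77/5)²=324/25
  (13-77/5)²=144/25
  (18-77/5)²=169/25
  (20-77/5)²=529/25
  (7-77/5)²=1764/25
Σ(x-μ)² = 586/5
σ² = (586/5)/5 = 586/25

σ = √(586/25) ≈ 4.8415


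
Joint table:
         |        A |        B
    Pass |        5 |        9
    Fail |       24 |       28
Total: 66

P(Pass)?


P(Pass) = (5+9)/66 = 14/66 = 7/33

P(Pass) = 7/33 ≈ 21.21%


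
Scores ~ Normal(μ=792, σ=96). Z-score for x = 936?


z = (x - μ)/σ = (936 - 792)/96 = 1.5

z = 1.5


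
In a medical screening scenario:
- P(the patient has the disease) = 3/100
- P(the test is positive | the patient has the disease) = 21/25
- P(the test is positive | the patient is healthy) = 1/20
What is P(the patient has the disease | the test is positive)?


Using Bayes' theorem:
P(A|B) = P(B|A)·P(A) / P(B)

P(the test is positive) = 21/25 × 3/100 + 1/20 × 97/100
= 63/2500 + 97/2000 = 737/10000

P(the patient has the disease|the test is positive) = (63/2500) / (737/10000) = 252/737

P(the patient has the disease|the test is positive) = 252/737 ≈ 34.19%


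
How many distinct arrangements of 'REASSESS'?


Letters: 8, freq: {'R': 1, 'E': 2, 'A': 1, 'S': 4}
8!/(1!×2!×1!×4!) = 40320/48 = 840

840


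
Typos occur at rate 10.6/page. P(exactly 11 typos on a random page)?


Poisson(λ=10.6): P(X=11) = e^(-λ)×λ^k/k!
= e^(-10.6) × 10.6^11 / 11!
≈ 2.491600973e-05 × 189829855834 / 39916800 ≈ 0.118492

P(X=11) ≈ 0.118492 ≈ 11.85%


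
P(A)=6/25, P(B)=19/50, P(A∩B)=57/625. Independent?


P(A)×P(B) = 57/625
P(A∩B) = 57/625
Equal ✓ → Independent

Yes, independent


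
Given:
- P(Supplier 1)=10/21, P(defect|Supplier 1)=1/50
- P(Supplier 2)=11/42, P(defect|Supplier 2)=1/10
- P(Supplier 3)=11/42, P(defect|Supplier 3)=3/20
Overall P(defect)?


P(B) = Σ P(B|Aᵢ)×P(Aᵢ)
  1/50×10/21 = 1/105
  1/10×11/42 = 11/420
  3/20×11/42 = 11/280
Sum = 3/40

P(defect) = 3/40 ≈ 7.50%


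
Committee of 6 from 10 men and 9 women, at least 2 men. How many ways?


Count by #men:
  2M,4W: C(10,2)×C(9,4)=5670
  3M,3W: C(10,3)×C(9,3)=10080
  4M,2W: C(10,4)×C(9,2)=7560
  5M,1W: C(10,5)×C(9,1)=2268
  6M,0W: C(10,6)×C(9,0)=210
Total = 25788

25788


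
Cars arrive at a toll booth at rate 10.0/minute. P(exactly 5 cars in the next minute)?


Poisson(λ=10.0): P(X=5) = e^(-λ)×λ^k/k!
= e^(-10.0) × 10.0^5 / 5!
≈ 4.539992976e-05 × 100000 / 120 ≈ 0.037833

P(X=5) ≈ 0.037833 ≈ 3.78%


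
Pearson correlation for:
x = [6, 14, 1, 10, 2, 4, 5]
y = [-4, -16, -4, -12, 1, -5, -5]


n=7, Σx=42, Σy=-45, Σxy=-415, Σx²=378, Σy²=483
r = (7×(-415) - 42×(-45))/√((7×378 - 42²)(7×483 - (-45)²))
= -1015/√(882×1356) = -1015/√1195992 ≈ -1015/1093.6142 ≈ -0.9281

r ≈ -0.9281


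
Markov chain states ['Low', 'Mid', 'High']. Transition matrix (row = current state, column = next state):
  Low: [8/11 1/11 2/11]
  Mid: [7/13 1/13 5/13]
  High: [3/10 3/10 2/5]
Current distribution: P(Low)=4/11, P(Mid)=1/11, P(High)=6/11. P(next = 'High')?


P(next=High) = Σᵢ P(now=i)×P(i→High)
= 4/11×2/11 + 1/11×5/13 + 6/11×2/5
= 8/121 + 5/143 + 12/55 = 2511/7865

P = 2511/7865 ≈ 0.3193


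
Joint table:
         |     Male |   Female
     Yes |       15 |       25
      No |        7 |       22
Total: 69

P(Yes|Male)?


P(Yes|Male) = 15/(15+7) = 15/22

P = 15/22 ≈ 68.18%


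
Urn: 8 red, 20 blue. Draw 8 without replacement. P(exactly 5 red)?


Hypergeometric: C(8,5)×C(20,3)/C(28,8)
= 56×1140/3108105 = 608/29601

P(X=5) = 608/29601 ≈ 2.05%


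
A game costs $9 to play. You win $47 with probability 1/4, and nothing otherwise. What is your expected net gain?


E[gain] = (47-9)×1/4 + (-9)×3/4
= 19/2 - 27/4 = 11/4

Expected net gain = $11/4 ≈ $2.75


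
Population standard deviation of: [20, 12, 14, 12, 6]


Mean = 64/5
  (20-64/5)²=1296/25
  (12-64/5)²=16/25
  (14-64/5)²=36/25
  (12-64/5)²=16/25
  (6-64/5)²=1156/25
Σ(x-μ)² = 504/5
σ² = (504/5)/5 = 504/25

σ = √(504/25) ≈ 4.4900


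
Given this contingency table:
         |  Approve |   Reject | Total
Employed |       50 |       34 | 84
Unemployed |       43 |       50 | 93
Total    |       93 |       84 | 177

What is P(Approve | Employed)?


P(Approve | Employed) = 50/(50+34) = 50/84 = 25/42

P(Approve|Employed) = 25/42 ≈ 59.52%


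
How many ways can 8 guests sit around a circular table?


Circular arrangements of 8 distinct objects: fix one position to break rotational symmetry.
(n-1)! = 7! = 5040

5040


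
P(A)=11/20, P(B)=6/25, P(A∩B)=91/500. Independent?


P(A)×P(B) = 33/250
P(A∩B) = 91/500
Not equal → NOT independent

No, not independent


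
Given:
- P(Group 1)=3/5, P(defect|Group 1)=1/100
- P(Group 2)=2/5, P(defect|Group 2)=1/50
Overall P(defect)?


P(B) = Σ P(B|Aᵢ)×P(Aᵢ)
  1/100×3/5 = 3/500
  1/50×2/5 = 1/125
Sum = 7/500

P(defect) = 7/500 ≈ 1.40%


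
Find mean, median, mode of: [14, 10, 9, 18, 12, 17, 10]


Sorted: [9, 10, 10, 12, 14, 17, 18]
Mean = 90/7
Median = 12
Freq: {14: 1, 10: 2, 9: 1, 18: 1, 12: 1, 17: 1}
Mode: [10]

Mean=90/7, Median=12, Mode=10


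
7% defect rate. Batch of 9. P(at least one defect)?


P(all good) = (93/100)^9 = 520411082988487293/1000000000000000000
P(≥1 defect) = 479588917011512707/1000000000000000000

P = 479588917011512707/1000000000000000000 ≈ 47.96%


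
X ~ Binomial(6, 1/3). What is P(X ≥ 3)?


P(X ≥ 3) = Σ P(X=i) for i=3..6
P(X=3) = 160/729
P(X=4) = 20/243
P(X=5) = 4/243
P(X=6) = 1/729
Sum = 233/729

P(X ≥ 3) = 233/729 ≈ 31.96%


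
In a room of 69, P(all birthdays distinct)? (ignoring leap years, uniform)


P(all different) = Π(365-i)/365 for i=0..68
= (365/365)×(364/365)×...×(297/365)
= 0.001036

P ≈ 0.0010 ≈ 0.10%
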